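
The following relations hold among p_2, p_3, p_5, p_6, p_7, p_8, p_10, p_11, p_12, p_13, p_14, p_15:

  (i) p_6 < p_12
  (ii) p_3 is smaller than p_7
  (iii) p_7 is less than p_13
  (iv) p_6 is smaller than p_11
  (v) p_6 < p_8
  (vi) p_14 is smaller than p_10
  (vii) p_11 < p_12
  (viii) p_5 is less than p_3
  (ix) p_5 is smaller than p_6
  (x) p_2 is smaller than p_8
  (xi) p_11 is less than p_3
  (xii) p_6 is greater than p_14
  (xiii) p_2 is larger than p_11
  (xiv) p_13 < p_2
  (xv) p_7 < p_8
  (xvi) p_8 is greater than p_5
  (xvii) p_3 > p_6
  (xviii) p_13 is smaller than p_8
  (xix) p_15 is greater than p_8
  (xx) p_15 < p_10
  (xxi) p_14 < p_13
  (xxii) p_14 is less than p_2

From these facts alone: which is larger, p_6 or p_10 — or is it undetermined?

p_10

The relevant relations are p_6 < p_11; p_11 < p_3; p_3 < p_7; p_7 < p_13; p_13 < p_2; p_2 < p_8; p_8 < p_15; p_15 < p_10.
Together: p_6 < p_11 < p_3 < p_7 < p_13 < p_2 < p_8 < p_15 < p_10.
So p_10 is larger.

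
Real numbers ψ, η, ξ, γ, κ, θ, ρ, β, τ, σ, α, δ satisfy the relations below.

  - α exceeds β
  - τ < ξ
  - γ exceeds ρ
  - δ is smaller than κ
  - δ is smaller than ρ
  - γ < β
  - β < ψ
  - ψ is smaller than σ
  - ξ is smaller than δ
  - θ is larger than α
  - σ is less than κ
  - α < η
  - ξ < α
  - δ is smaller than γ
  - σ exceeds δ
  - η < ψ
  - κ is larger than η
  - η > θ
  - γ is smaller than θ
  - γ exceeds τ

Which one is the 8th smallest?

θ

Piecing the relations together gives one ordering: τ < ξ < δ < ρ < γ < β < α < θ < η < ψ < σ < κ.
Counting 8 from the smallest end gives θ.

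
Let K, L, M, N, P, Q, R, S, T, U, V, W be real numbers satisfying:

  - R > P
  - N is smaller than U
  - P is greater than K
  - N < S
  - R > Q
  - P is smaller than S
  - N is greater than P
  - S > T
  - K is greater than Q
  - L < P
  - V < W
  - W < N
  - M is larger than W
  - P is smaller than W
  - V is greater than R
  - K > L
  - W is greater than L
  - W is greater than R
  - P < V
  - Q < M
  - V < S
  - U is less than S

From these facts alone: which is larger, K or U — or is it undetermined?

K < P < R < V < W < N < U, by transitivity through P, R, V, W, N.
So U is larger.

U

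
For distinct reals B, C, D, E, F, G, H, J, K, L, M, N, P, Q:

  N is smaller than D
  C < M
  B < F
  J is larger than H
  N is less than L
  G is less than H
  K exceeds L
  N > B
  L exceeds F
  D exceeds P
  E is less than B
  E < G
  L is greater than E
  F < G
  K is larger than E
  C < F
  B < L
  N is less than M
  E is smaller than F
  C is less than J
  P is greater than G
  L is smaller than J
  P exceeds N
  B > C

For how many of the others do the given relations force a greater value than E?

From E the given relations immediately reach B, F, L, G, K.
From those, N, H, P, J — 9 in total.
From those, M, D — 11 in total.
Nothing else is reachable above E; 11 in all.

11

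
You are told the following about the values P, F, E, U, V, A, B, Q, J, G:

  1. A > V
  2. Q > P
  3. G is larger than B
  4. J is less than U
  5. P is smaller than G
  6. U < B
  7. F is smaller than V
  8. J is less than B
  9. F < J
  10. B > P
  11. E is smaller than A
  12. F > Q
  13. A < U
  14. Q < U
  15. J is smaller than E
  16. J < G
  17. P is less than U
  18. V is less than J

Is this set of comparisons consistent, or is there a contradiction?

consistent

Every relation is compatible with P < Q < F < V < J < E < A < U < B < G; the set is consistent.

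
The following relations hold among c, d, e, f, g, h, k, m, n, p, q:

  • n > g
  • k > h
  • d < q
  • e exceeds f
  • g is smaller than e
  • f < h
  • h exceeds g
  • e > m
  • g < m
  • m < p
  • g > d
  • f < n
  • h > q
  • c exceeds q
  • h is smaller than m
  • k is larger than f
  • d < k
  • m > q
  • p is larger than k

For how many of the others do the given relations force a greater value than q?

From q the given relations immediately reach h, m, c.
From those, k, p, e — 6 in total.
No other element is forced above q by the given relations, so the count is 6.

6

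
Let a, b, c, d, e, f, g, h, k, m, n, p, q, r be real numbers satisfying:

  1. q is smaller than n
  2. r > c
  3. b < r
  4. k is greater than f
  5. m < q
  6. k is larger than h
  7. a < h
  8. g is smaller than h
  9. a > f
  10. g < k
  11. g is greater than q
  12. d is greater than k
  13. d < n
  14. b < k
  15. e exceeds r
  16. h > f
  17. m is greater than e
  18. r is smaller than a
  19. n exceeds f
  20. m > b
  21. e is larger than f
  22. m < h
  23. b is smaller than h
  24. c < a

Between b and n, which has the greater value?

b < r < e < m < q < g < k < d < n, by transitivity through r, e, m, q, g, k, d.
So b < n; n is the larger of the two.

n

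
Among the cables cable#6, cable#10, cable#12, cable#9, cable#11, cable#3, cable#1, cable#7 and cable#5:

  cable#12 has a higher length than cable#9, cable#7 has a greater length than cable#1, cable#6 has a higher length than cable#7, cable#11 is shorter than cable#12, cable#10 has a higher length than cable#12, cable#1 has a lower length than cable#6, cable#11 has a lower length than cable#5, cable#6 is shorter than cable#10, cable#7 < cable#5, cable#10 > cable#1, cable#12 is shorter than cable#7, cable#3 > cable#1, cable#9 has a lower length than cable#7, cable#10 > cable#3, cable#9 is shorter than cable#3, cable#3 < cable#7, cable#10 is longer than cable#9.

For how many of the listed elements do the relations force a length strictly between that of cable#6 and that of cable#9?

3

The relations place cable#9 below cable#6. An element lies strictly between them when it is forced above cable#9 and also forced below cable#6.
Above cable#9: {cable#3, cable#12, cable#7, cable#10, cable#5}. Below cable#6: {cable#1, cable#11, cable#3, cable#12, cable#7}.
Intersection: {cable#3, cable#12, cable#7} — 3.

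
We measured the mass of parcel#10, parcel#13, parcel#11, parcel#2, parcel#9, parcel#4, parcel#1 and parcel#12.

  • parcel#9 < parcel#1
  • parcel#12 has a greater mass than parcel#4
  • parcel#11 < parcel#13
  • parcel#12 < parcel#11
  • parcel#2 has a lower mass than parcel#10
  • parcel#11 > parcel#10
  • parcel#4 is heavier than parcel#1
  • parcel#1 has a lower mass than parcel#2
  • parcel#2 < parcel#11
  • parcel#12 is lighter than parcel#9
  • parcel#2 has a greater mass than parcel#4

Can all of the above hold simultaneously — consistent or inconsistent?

inconsistent

We have parcel#1 < parcel#4 stated directly, yet also parcel#4 < parcel#12 < parcel#9 < parcel#1 by chaining the others — so parcel#4 < parcel#1. Contradiction.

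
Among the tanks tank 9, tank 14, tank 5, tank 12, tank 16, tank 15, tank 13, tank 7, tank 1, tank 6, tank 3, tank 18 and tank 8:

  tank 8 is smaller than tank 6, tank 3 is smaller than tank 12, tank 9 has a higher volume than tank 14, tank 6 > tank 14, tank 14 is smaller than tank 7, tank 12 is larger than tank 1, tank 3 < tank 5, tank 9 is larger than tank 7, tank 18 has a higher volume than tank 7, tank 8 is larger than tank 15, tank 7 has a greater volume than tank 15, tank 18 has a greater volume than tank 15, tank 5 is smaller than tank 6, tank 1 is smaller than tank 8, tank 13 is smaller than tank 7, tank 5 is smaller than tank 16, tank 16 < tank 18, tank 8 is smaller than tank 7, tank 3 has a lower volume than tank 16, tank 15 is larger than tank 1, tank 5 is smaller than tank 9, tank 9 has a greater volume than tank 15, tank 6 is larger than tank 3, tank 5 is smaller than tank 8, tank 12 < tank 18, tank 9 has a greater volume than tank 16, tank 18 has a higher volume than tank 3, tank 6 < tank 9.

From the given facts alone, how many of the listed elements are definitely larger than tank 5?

From tank 5 the given relations immediately reach tank 8, tank 16, tank 6, tank 9.
From those, tank 7, tank 18 — 6 in total.
Nothing else is reachable above tank 5; 6 in all.

6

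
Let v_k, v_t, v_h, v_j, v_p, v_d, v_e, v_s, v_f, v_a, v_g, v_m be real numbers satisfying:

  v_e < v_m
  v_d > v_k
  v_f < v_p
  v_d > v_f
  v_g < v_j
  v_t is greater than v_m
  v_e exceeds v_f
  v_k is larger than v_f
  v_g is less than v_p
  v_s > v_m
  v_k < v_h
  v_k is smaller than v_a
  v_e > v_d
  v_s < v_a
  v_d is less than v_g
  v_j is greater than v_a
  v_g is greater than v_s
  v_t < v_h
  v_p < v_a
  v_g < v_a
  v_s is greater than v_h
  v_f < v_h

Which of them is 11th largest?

v_k

Chaining the given pairs: v_f < v_k < v_d < v_e < v_m < v_t < v_h < v_s < v_g < v_p < v_a < v_j.
The 11th largest is v_k.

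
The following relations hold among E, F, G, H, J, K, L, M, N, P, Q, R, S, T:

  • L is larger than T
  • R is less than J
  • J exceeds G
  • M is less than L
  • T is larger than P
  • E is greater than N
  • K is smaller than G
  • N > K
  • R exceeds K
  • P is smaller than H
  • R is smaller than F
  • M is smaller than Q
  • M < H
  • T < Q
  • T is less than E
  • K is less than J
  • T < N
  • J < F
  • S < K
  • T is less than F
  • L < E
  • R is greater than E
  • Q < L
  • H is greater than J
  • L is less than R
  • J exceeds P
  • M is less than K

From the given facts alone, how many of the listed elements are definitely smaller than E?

8

From E the given relations immediately reach T, L, N.
From those, P, M, K, Q — 7 in total.
From those, S — 8 in total.
Nothing else is reachable below E; 8 in all.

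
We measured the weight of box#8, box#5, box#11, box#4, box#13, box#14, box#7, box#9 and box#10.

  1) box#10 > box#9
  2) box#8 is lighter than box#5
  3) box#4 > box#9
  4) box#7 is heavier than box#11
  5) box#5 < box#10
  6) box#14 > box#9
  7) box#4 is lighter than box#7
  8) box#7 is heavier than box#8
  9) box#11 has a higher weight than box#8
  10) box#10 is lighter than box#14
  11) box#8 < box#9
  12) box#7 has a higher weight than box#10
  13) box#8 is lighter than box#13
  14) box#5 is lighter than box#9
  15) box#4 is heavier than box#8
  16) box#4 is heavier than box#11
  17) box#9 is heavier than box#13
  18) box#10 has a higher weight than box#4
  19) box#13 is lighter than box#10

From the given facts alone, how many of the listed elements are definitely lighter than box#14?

The elements the relations force below box#14 are box#8, box#5, box#13, box#9, box#11, box#4, box#10 — no chain reaches any other.
That is 7.

7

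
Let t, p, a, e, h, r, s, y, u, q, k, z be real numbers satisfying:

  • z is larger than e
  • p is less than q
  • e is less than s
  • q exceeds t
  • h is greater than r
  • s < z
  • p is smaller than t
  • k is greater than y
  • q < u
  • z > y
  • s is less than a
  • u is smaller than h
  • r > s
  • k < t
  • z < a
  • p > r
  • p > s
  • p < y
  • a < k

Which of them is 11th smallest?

u

The consecutive relations fix a unique order: e < s < r < p < y < z < a < k < t < q < u < h.
The 11th smallest is u.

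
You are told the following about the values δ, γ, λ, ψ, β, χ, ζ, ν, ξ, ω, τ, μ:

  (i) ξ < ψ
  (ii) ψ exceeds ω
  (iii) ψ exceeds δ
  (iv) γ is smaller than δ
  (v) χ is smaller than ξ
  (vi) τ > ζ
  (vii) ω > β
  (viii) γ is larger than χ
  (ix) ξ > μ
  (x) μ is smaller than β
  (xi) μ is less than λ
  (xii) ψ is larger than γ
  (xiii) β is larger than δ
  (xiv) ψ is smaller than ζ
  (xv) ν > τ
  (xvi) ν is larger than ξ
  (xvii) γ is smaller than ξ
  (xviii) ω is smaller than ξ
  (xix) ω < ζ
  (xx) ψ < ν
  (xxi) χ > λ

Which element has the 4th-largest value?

Chaining the given pairs: μ < λ < χ < γ < δ < β < ω < ξ < ψ < ζ < τ < ν.
The 4th largest is ψ.

ψ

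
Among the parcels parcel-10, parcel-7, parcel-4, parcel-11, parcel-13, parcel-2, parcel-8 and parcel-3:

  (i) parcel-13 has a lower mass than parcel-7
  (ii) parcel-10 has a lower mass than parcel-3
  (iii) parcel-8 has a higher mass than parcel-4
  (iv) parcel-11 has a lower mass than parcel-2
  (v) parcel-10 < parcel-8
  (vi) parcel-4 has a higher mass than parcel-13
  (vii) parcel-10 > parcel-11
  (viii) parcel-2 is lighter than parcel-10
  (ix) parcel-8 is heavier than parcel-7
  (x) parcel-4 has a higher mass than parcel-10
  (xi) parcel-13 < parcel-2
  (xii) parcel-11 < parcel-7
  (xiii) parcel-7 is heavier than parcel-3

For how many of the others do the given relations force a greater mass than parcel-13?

The elements the relations force above parcel-13 are parcel-2, parcel-10, parcel-3, parcel-4, parcel-7, parcel-8 — no chain reaches any other.
That is 6.

6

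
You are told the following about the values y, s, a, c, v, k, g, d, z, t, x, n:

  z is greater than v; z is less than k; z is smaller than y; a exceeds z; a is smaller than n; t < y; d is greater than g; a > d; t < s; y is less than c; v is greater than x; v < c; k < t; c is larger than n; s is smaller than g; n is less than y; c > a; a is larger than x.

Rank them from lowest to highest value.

The consecutive links are each given: x < v; v < z; z < k; k < t; t < s; s < g; g < d; d < a; a < n; n < y; y < c.

x < v < z < k < t < s < g < d < a < n < y < c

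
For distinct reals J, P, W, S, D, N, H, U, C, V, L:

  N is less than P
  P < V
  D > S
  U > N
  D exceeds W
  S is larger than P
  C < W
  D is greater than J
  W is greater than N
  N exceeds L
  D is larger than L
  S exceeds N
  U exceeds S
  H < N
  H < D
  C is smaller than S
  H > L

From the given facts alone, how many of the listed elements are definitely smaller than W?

Directly below W: C, N.
One step further: L, H (4 so far).
Nothing else is reachable below W; 4 in all.

4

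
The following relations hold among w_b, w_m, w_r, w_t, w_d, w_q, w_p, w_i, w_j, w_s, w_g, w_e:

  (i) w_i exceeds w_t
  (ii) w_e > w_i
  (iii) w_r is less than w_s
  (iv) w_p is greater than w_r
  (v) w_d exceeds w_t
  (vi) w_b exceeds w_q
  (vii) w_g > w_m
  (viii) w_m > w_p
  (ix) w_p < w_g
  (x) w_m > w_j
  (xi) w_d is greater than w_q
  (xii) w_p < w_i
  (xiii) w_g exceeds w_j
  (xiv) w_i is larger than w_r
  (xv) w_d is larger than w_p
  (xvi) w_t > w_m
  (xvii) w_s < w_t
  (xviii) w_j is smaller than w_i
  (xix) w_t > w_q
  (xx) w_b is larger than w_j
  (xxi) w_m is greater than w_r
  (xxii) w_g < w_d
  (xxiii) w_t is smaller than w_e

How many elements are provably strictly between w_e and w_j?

The relations place w_j below w_e. An element lies strictly between them when it is forced above w_j and also forced below w_e.
Above w_j: {w_m, w_t, w_i, w_g, w_d, w_b}. Below w_e: {w_r, w_p, w_s, w_q, w_m, w_t, w_i}.
Intersection: {w_m, w_t, w_i} — 3.

3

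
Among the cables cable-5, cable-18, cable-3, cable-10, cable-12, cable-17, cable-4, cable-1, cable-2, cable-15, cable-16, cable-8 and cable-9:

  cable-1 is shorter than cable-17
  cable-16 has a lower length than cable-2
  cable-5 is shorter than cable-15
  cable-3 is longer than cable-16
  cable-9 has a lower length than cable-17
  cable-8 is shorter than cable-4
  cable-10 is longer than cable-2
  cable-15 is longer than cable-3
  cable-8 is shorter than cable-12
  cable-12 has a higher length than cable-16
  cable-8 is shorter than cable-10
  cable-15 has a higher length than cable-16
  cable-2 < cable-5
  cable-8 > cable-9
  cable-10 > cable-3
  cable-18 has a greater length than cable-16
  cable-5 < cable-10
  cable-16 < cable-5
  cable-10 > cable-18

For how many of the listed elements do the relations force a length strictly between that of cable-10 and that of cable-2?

Chaining upward from cable-2 reaches: cable-5, cable-15.
Chaining downward from cable-10 reaches: cable-16, cable-9, cable-8, cable-18, cable-3, cable-5.
Strictly between cable-2 and cable-10 are those in both lists: cable-5 — 1 element.

1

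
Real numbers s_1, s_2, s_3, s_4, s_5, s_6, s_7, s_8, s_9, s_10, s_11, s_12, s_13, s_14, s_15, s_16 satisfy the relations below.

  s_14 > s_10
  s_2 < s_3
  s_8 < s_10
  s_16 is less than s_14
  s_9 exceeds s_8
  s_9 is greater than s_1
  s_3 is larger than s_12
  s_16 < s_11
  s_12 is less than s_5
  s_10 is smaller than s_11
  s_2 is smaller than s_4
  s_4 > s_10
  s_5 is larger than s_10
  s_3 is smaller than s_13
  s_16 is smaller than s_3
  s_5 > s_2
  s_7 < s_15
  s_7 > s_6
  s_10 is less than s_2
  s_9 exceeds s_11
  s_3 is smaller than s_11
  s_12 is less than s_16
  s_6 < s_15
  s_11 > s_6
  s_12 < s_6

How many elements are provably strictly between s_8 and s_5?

Chaining upward from s_8 reaches: s_10, s_2, s_4, s_3, s_11, s_14, s_13, s_9.
Chaining downward from s_5 reaches: s_12, s_10, s_2.
Strictly between s_8 and s_5 are those in both lists: s_10, s_2 — 2 elements.

2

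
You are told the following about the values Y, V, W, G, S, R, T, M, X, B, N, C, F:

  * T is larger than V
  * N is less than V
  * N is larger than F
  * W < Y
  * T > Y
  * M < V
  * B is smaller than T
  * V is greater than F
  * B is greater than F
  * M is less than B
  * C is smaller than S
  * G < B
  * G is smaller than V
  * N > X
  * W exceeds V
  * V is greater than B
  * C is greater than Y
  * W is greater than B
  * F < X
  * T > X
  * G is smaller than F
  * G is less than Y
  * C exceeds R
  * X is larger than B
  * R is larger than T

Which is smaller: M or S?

Chaining the given relations: M < B < X < N < V < W < Y < T < R < C < S.
So M < S; M is the smaller of the two.

M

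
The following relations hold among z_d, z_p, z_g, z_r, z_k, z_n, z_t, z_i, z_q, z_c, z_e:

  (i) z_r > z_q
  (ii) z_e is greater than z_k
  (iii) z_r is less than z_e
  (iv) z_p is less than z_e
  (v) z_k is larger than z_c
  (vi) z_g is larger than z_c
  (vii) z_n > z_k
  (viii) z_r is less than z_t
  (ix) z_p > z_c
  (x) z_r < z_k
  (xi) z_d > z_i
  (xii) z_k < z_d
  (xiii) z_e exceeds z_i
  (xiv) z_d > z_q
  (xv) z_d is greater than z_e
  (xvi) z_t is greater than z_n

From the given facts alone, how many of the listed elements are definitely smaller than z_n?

4

From z_n the given relations immediately reach z_k.
From those, z_c, z_r — 3 in total.
From those, z_q — 4 in total.
Nothing else is reachable below z_n; 4 in all.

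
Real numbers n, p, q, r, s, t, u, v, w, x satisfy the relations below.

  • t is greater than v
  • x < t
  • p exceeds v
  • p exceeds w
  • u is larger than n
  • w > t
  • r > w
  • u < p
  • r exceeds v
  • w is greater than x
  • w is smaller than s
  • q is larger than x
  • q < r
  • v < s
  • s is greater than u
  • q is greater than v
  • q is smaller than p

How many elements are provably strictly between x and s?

2

Chaining upward from x reaches: t, q, w, p, r.
Chaining downward from s reaches: n, u, v, t, w.
Strictly between x and s are those in both lists: t, w — 2 elements.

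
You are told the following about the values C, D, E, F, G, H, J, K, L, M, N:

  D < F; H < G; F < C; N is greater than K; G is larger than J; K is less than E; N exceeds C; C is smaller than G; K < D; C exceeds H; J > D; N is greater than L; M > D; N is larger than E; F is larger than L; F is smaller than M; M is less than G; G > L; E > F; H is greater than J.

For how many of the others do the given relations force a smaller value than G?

From G the given relations immediately reach L, J, H, C, M.
From those, D, F — 7 in total.
From those, K — 8 in total.
No other element is forced below G by the given relations, so the count is 8.

8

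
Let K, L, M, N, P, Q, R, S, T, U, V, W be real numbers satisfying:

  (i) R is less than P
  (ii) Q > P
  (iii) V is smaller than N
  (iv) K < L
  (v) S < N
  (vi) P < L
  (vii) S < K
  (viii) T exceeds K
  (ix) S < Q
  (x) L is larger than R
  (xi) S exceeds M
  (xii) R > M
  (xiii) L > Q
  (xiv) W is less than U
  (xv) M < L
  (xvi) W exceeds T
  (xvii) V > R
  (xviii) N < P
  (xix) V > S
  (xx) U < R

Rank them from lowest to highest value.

Each adjacent pair is fixed by a given relation: M < S; S < K; K < T; T < W; W < U; U < R; R < V; V < N; N < P; P < Q; Q < L. Chaining them end to end gives the full order.

M < S < K < T < W < U < R < V < N < P < Q < L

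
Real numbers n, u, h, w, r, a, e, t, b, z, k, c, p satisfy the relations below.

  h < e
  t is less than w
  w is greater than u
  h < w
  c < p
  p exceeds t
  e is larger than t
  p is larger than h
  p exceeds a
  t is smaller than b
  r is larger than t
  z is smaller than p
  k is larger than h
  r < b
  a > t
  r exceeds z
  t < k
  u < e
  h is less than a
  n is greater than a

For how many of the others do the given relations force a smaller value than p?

5

Directly below p: h, t, a, z, c.
Nothing else is reachable below p; 5 in all.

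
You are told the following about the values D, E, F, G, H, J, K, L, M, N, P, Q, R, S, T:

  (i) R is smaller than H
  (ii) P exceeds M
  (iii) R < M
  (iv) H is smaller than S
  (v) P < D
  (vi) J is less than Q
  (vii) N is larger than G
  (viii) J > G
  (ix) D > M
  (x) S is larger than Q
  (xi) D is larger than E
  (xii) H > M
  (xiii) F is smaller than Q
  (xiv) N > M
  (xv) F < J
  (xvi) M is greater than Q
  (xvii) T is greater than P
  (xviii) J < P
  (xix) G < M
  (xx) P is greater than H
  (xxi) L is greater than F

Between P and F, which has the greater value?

The relevant relations are F < J; J < Q; Q < M; M < H; H < P.
Together: F < J < Q < M < H < P.
So F < P; P is the larger of the two.

P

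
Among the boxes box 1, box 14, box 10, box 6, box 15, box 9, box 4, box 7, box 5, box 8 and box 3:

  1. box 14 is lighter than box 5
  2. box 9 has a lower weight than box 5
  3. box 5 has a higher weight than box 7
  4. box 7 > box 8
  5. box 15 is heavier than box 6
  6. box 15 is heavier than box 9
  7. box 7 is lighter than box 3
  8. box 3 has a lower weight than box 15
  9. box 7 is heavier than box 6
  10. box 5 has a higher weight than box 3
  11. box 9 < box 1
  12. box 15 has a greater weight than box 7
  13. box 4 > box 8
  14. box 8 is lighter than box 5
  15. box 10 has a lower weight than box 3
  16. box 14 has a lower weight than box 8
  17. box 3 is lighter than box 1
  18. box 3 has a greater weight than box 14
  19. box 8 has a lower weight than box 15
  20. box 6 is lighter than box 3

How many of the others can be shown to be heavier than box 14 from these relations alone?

7

From box 14 the given relations immediately reach box 8, box 3, box 5.
From those, box 7, box 15, box 4, box 1 — 7 in total.
No other element is forced above box 14 by the given relations, so the count is 7.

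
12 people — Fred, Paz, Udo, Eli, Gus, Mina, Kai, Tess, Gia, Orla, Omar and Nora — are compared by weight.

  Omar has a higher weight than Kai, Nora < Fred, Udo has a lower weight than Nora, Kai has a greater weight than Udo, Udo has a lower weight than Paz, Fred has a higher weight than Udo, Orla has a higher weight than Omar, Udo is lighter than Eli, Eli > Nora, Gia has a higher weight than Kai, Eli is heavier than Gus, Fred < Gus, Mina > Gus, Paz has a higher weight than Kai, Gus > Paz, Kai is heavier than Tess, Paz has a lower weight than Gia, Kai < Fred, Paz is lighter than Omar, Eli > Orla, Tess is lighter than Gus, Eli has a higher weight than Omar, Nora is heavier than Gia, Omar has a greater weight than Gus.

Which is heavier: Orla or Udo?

Udo < Kai and Kai < Paz give Udo < Paz.
With Paz < Gia: Udo < Kai < Paz < Gia.
With Gia < Nora: Udo < Kai < Paz < Gia < Nora.
With Nora < Fred: Udo < Kai < Paz < Gia < Nora < Fred.
Then Fred < Gus extends the chain to Gus.
With Gus < Omar: Udo < Kai < Paz < Gia < Nora < Fred < Gus < Omar.
With Omar < Orla: Udo < Kai < Paz < Gia < Nora < Fred < Gus < Omar < Orla.
So Udo < Orla; Orla is the heavier of the two.

Orla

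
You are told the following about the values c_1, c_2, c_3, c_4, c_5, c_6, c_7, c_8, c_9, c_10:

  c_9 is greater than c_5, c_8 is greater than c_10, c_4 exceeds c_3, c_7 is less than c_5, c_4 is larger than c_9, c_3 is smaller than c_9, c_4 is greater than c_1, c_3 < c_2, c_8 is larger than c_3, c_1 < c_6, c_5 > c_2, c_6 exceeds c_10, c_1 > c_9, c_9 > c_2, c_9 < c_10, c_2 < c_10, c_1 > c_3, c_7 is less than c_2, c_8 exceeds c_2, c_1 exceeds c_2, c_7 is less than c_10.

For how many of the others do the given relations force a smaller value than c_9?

Directly below c_9: c_3, c_2, c_5.
One step further: c_7 (4 so far).
No other element is forced below c_9 by the given relations, so the count is 4.

4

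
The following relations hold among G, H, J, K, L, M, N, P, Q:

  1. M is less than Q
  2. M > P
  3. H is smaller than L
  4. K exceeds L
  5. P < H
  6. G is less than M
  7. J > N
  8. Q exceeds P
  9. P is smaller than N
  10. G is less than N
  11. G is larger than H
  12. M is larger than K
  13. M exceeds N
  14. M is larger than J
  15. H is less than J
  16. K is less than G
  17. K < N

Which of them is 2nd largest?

M

Chaining the given pairs: P < H < L < K < G < N < J < M < Q.
The 2nd largest is M.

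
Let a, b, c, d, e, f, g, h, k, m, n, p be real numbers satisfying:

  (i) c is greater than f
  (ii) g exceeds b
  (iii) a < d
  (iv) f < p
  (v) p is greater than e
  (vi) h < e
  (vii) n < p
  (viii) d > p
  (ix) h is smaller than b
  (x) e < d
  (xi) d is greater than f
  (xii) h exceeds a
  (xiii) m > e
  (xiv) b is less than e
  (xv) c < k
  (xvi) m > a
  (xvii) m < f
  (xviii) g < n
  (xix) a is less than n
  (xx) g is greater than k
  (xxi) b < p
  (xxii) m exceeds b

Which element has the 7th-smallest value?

Piecing the relations together gives one ordering: a < h < b < e < m < f < c < k < g < n < p < d.
Counting 7 from the smallest end gives c.

c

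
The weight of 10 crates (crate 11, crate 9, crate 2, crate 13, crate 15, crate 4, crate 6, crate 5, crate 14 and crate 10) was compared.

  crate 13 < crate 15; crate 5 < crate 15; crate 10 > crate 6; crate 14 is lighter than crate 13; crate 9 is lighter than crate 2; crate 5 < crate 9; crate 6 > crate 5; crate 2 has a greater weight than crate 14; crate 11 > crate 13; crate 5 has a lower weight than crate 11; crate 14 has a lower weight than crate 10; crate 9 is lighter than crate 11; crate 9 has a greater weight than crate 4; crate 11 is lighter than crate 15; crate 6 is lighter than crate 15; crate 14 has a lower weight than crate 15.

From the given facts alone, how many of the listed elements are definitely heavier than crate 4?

4

From crate 4 the given relations immediately reach crate 9.
From those, crate 2, crate 11 — 3 in total.
From those, crate 15 — 4 in total.
No other element is forced above crate 4 by the given relations, so the count is 4.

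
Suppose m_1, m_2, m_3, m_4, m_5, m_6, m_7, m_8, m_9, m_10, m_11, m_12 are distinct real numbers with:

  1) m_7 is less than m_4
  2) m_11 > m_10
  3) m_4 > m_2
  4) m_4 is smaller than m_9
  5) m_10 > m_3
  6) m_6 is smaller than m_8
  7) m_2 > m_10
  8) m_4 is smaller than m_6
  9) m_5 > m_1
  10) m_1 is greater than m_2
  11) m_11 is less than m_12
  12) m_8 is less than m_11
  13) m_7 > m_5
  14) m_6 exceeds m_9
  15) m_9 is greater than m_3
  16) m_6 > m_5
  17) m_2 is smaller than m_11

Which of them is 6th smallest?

Chaining the given pairs: m_3 < m_10 < m_2 < m_1 < m_5 < m_7 < m_4 < m_9 < m_6 < m_8 < m_11 < m_12.
The 6th smallest is m_7.

m_7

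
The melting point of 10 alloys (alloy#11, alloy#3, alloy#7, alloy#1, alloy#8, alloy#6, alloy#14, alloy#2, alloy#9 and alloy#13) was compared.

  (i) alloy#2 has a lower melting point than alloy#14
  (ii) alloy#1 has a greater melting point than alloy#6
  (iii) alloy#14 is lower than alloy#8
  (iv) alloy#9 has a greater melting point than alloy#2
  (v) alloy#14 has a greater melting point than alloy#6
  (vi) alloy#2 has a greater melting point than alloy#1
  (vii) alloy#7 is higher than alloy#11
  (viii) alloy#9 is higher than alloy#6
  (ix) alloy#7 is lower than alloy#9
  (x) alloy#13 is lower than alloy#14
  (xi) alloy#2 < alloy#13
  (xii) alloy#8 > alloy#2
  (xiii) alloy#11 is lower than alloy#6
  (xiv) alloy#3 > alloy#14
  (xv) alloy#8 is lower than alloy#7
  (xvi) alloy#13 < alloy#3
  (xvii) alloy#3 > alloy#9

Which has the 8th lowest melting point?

The consecutive relations fix a unique order: alloy#11 < alloy#6 < alloy#1 < alloy#2 < alloy#13 < alloy#14 < alloy#8 < alloy#7 < alloy#9 < alloy#3.
The 8th smallest is alloy#7.

alloy#7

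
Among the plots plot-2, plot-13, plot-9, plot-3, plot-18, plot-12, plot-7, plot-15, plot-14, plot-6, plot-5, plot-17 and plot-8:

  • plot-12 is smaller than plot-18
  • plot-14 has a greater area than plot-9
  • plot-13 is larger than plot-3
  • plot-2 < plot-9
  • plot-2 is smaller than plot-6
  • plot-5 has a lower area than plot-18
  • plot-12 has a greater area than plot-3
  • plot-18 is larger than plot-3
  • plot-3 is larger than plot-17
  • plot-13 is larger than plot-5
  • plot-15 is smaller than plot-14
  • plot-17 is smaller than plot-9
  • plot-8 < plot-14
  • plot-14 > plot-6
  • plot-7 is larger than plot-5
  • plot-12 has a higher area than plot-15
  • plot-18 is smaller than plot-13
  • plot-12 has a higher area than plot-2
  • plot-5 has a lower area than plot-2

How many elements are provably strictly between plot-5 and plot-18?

Chaining upward from plot-5 reaches: plot-2, plot-7, plot-12, plot-9, plot-13, plot-6, plot-14.
Chaining downward from plot-18 reaches: plot-15, plot-17, plot-2, plot-3, plot-12.
Strictly between plot-5 and plot-18 are those in both lists: plot-2, plot-12 — 2 elements.

2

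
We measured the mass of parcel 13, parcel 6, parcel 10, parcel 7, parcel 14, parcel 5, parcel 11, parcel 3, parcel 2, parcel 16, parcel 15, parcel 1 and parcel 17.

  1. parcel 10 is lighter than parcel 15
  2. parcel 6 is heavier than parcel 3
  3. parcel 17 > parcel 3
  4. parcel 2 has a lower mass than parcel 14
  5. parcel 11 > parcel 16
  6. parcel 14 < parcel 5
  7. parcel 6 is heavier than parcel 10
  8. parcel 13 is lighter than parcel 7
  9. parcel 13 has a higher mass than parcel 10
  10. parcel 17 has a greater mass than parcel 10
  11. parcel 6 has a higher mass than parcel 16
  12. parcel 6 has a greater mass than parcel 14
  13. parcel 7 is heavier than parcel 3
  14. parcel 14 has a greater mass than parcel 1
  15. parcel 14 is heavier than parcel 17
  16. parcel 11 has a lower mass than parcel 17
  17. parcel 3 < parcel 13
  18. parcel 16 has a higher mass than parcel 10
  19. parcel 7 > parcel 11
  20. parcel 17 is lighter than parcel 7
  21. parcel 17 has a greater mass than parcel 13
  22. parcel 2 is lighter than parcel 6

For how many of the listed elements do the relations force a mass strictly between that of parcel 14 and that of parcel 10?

The relations place parcel 10 below parcel 14. An element lies strictly between them when it is forced above parcel 10 and also forced below parcel 14.
Above parcel 10: {parcel 16, parcel 11, parcel 13, parcel 17, parcel 15, parcel 7, parcel 5, parcel 6}. Below parcel 14: {parcel 3, parcel 16, parcel 11, parcel 1, parcel 13, parcel 2, parcel 17}.
Intersection: {parcel 16, parcel 11, parcel 13, parcel 17} — 4.

4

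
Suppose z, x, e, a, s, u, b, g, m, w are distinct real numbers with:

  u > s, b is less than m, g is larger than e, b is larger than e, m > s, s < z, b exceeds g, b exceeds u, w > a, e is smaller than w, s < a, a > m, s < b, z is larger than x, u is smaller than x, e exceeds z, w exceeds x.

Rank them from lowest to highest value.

s < u < x < z < e < g < b < m < a < w

Nothing is placed below s, so it is least; from there s < u; u < x; x < z; z < e; e < g; g < b; b < m; m < a; a < w, each given directly.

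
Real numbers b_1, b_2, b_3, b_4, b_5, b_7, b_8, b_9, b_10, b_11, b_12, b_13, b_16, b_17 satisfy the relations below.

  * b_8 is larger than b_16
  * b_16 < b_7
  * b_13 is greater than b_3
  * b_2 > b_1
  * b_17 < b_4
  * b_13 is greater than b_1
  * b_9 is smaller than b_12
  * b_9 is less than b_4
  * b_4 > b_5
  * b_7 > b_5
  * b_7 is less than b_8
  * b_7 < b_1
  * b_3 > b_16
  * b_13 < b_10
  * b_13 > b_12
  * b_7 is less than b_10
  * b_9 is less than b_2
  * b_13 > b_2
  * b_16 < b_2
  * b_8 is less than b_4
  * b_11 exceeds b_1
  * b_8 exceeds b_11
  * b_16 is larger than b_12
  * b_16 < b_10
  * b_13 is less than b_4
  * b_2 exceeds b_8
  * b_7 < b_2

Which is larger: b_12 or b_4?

b_4

b_12 < b_16 < b_7 < b_1 < b_11 < b_8 < b_2 < b_13 < b_4, by transitivity through b_16, b_7, b_1, b_11, b_8, b_2, b_13.
So b_12 < b_4; b_4 is the larger of the two.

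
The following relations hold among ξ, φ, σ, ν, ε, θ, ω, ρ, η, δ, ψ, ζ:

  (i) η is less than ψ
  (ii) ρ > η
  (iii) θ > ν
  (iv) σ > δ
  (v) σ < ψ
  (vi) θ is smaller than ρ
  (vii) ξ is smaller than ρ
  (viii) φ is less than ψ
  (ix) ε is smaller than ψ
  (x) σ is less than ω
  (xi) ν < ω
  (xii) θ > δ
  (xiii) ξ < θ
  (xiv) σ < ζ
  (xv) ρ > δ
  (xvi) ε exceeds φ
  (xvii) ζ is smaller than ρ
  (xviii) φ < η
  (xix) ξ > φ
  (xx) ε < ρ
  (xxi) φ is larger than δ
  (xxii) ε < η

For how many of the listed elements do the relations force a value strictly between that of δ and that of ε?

Chaining upward from δ reaches: φ, ξ, θ, σ, ζ, η, ρ, ψ, ω.
Chaining downward from ε reaches: φ.
Strictly between δ and ε are those in both lists: φ — 1 element.

1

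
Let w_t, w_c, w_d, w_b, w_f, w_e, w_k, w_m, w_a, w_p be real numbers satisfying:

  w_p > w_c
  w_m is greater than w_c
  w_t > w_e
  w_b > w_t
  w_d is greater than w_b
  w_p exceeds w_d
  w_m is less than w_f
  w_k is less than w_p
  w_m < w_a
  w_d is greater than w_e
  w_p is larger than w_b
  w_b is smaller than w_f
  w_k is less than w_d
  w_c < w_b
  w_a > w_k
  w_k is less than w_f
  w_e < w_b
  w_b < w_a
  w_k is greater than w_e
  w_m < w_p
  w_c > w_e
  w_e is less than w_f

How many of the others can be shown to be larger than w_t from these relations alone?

5

Directly above w_t: w_b.
One step further: w_d, w_p, w_a, w_f (5 so far).
No other element is forced above w_t by the given relations, so the count is 5.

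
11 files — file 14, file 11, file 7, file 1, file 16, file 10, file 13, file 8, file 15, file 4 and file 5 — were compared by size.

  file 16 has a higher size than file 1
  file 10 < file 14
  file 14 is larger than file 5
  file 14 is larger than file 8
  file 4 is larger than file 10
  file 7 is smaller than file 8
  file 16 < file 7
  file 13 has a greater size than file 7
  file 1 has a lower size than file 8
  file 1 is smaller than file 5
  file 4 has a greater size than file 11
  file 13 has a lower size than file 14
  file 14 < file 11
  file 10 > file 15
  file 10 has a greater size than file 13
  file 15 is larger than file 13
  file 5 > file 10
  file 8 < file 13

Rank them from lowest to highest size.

The consecutive links are each given: file 1 < file 16; file 16 < file 7; file 7 < file 8; file 8 < file 13; file 13 < file 15; file 15 < file 10; file 10 < file 5; file 5 < file 14; file 14 < file 11; file 11 < file 4.

file 1 < file 16 < file 7 < file 8 < file 13 < file 15 < file 10 < file 5 < file 14 < file 11 < file 4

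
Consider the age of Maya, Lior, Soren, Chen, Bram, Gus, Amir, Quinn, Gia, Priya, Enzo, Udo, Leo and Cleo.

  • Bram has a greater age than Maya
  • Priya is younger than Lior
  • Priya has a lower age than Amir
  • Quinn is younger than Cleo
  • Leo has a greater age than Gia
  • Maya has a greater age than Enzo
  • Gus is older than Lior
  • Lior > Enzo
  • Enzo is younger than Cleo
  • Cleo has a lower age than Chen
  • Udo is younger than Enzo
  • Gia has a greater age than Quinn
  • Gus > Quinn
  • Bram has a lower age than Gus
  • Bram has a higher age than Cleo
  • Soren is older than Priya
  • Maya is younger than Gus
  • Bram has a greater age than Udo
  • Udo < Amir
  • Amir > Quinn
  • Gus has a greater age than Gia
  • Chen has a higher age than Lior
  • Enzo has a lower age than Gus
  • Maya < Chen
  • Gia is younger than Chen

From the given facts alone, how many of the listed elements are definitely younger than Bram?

The elements the relations force below Bram are Quinn, Udo, Enzo, Maya, Cleo — no chain reaches any other.
That is 5.

5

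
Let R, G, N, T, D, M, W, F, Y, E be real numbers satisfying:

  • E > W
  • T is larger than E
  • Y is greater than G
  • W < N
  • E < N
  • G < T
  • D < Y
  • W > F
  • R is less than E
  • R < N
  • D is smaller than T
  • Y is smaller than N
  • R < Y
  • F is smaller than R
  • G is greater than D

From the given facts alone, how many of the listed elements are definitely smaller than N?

From N the given relations immediately reach R, W, E, Y.
From those, F, D, G — 7 in total.
No other element is forced below N by the given relations, so the count is 7.

7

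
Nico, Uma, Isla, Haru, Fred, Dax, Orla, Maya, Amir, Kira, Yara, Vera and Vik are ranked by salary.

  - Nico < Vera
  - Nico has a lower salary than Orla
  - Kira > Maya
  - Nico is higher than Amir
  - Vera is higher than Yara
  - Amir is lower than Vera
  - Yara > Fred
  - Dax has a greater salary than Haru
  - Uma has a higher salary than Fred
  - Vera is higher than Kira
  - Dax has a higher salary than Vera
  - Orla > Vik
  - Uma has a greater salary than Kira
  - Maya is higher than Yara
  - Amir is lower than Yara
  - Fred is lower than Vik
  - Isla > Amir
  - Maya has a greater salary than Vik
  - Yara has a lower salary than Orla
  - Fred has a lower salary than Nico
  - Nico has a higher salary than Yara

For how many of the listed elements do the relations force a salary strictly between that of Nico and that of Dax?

1

The relations place Nico below Dax. An element lies strictly between them when it is forced above Nico and also forced below Dax.
Above Nico: {Vera, Orla}. Below Dax: {Fred, Vik, Amir, Yara, Maya, Kira, Vera, Haru}.
Intersection: {Vera} — 1.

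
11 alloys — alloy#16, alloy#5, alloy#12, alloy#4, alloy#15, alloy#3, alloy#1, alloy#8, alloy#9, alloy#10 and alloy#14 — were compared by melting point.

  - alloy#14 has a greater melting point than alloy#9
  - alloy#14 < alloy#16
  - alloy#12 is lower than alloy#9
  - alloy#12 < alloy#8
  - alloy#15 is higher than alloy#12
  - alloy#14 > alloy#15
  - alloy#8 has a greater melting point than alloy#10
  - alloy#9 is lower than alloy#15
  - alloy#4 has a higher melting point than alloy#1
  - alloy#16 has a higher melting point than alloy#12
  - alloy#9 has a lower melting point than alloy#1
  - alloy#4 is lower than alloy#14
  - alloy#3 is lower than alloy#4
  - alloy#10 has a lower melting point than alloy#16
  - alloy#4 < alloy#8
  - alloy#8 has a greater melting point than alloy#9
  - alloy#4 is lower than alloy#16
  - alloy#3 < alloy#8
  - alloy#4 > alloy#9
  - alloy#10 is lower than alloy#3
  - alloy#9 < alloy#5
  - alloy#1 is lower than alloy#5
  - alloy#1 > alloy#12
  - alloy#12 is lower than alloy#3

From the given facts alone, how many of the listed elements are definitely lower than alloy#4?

5

From alloy#4 the given relations immediately reach alloy#9, alloy#3, alloy#1.
From those, alloy#12, alloy#10 — 5 in total.
Nothing else is reachable below alloy#4; 5 in all.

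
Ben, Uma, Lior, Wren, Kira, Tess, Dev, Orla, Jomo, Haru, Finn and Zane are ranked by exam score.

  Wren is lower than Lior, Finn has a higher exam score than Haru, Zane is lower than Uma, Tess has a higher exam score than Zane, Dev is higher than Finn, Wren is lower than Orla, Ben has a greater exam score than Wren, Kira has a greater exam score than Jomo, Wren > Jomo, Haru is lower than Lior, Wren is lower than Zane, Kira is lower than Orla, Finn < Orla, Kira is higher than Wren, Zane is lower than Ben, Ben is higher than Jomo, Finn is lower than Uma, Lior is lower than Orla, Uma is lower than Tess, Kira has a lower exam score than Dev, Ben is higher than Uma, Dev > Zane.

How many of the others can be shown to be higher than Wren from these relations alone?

8

The elements the relations force above Wren are Zane, Uma, Ben, Tess, Lior, Kira, Orla, Dev — no chain reaches any other.
That is 8.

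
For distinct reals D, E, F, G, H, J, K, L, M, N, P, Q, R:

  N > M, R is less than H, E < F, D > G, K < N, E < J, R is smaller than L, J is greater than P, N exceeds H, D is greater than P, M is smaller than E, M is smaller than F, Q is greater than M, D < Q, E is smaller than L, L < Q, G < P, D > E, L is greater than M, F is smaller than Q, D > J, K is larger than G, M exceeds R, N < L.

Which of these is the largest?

Q

G is not greatest since G < P; R is not greatest since R < H; M is not greatest since M < N; E is not greatest since E < F; K is not greatest since K < N; P is not greatest since P < J; H is not greatest since H < N; F is not greatest since F < Q; N is not greatest since N < L; J is not greatest since J < D; L is not greatest since L < Q; D is not greatest since D < Q.
Only Q has nothing above it, so Q is the largest.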